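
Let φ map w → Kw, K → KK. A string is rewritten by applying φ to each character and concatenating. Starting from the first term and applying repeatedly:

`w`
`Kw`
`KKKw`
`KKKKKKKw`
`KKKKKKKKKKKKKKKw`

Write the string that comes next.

Rewriting the 16 symbols of KKKKKKKKKKKKKKKw one by one yields KK KK KK KK KK KK KK KK KK KK KK KK KK KK KK Kw; concatenated:

KKKKKKKKKKKKKKKKKKKKKKKKKKKKKKKw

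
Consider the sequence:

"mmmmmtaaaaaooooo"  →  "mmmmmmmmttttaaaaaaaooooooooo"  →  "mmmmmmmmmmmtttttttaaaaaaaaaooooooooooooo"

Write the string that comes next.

mmmmmmmmmmmmmmttttttttttaaaaaaaaaaaooooooooooooooooo

Term n consists of 3n+2 m's, followed by 3n-2 t's, followed by 2n+3 a's, followed by 4n+1 o's (n = 1, 2, …).
For the next term, n = 4, so the run lengths are 14, 10, 11, 17.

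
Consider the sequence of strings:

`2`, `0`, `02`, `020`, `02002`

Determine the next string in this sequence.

Each term (from the third on) is the previous term followed by the one before it: term 3 = 0·2 = 02.
The next term joins 02002 and 020.

02002020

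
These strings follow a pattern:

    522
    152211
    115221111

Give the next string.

Each term wraps the previous one in 1 on the left and 11 on the right.
Applying this once more to 115221111:

111522111111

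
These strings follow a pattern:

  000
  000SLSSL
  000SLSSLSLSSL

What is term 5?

000SLSSLSLSSLSLSSLSLSSL

The strings grow by a fixed suffix SLSSL each time.
From 000SLSSLSLSSL, 2 further steps: 000SLSSLSLSSL → 000SLSSLSLSSLSLSSL → (answer).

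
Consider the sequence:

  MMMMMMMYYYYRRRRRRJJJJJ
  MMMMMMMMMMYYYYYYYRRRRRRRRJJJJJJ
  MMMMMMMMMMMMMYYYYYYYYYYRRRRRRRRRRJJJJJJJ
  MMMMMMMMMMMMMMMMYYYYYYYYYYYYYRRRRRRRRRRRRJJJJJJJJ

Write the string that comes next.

Each string has the form M^{3n+1} Y^{3n-2} R^{2n+2} J^{n+3}, where the shown terms are n = 2, 3, 4, 5.
Setting n = 6 gives 19, 16, 14, 9 characters in each block.

MMMMMMMMMMMMMMMMMMMYYYYYYYYYYYYYYYYRRRRRRRRRRRRRRJJJJJJJJJ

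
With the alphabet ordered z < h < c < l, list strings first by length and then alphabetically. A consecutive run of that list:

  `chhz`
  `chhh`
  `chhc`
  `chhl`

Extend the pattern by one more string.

Find the rightmost character of chhl below l, bump it to the next letter, and reset everything to its right to z.

chcz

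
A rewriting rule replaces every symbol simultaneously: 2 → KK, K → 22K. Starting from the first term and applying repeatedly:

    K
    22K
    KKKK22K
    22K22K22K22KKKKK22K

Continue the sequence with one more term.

Rewriting the 19 symbols of 22K22K22K22KKKKK22K one by one yields KK KK 22K KK KK 22K KK KK 22K KK KK 22K 22K 22K 22K 22K KK KK 22K; concatenated:

KKKK22KKKKK22KKKKK22KKKKK22K22K22K22K22KKKKK22K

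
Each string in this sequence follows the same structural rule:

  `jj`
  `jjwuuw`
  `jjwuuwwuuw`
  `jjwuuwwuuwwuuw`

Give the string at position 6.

jjwuuwwuuwwuuwwuuwwuuw

Each term is the previous one with wuuw appended.
From jjwuuwwuuwwuuw, 2 further steps: jjwuuwwuuwwuuw → jjwuuwwuuwwuuwwuuw → (answer).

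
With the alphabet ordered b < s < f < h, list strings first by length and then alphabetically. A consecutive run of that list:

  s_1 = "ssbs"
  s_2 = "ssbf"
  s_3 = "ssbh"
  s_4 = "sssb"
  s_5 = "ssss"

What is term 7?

sssh

Advancing 2 positions from ssss through ssss → sssf reaches term 7.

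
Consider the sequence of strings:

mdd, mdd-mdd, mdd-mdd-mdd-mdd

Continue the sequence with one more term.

Every step duplicates the string with '-' between the halves.
Doubling mdd-mdd-mdd-mdd with '-' between the halves:

mdd-mdd-mdd-mdd-mdd-mdd-mdd-mdd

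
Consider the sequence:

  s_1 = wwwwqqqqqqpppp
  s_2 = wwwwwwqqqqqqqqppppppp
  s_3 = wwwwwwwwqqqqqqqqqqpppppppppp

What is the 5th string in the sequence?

wwwwwwwwwwwwqqqqqqqqqqqqqqpppppppppppppppp

Each string has the form w^{2n} q^{2n+2} p^{3n-2}, where the shown terms are n = 2, 3, 4.
For term 5, n = 6, so the run lengths are 12, 14, 16.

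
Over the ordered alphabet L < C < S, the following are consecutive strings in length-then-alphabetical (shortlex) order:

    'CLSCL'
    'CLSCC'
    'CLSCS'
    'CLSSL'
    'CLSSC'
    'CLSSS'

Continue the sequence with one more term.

CCLLL

The successor of CLSSS increments the rightmost position that isn't already S and resets every position after it to L.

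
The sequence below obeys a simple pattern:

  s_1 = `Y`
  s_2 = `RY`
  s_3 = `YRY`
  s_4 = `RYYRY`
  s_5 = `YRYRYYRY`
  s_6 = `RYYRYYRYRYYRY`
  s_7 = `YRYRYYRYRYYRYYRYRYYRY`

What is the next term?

From term 3 onward, concatenate the second-to-last term with the last: Y·RY = YRY, RY·YRY = RYYRY, …
Continuing: RYYRYYRYRYYRY · YRYRYYRYRYYRYYRYRYYRY gives term 8.

RYYRYYRYRYYRYYRYRYYRYRYYRYYRYRYYRY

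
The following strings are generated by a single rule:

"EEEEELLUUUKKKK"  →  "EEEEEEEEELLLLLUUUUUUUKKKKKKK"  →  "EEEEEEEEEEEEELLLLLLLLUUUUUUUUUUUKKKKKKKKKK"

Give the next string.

EEEEEEEEEEEEEEEEELLLLLLLLLLLUUUUUUUUUUUUUUUKKKKKKKKKKKKK

Each string has the form E^{4n+1} L^{3n-1} U^{4n-1} K^{3n+1} (n = 1, 2, …).
At n = 4 the blocks have lengths 17, 11, 15, 13.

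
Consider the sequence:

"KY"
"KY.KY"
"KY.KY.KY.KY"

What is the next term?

s(k+1) = s(k)·.·s(k) — each term doubles the last with '.' between the halves.
Doubling KY.KY.KY.KY with '.' between the halves:

KY.KY.KY.KY.KY.KY.KY.KY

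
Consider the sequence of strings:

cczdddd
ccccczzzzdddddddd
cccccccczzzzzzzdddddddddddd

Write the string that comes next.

Term n consists of 3n-1 c's, followed by 3n-2 z's, followed by 4n d's (n = 1, 2, …).
Setting n = 4 gives 11, 10, 16 characters in each block.

ccccccccccczzzzzzzzzzdddddddddddddddd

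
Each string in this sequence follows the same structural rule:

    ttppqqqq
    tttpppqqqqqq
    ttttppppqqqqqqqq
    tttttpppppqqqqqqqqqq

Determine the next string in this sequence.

Term n consists of n t's, followed by n p's, followed by 2n q's, where the shown terms are n = 2, 3, 4, 5.
At n = 6 the blocks have lengths 6, 6, 12.

ttttttppppppqqqqqqqqqqqq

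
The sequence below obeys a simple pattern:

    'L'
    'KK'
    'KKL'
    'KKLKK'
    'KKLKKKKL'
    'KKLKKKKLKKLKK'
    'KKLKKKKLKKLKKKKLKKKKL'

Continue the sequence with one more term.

KKLKKKKLKKLKKKKLKKKKLKKLKKKKLKKLKK

From term 3 onward, concatenate the last term with the second-to-last: KK·L = KKL, KKL·KK = KKLKK, …
So term 8 is KKLKKKKLKKLKKKKLKKKKL·KKLKKKKLKKLKK.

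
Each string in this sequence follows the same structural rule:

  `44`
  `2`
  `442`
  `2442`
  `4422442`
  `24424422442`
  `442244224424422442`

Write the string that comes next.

24424422442442244224424422442

From term 3 onward, concatenate the second-to-last term with the last: 44·2 = 442, 2·442 = 2442, …
So term 8 is 24424422442·442244224424422442.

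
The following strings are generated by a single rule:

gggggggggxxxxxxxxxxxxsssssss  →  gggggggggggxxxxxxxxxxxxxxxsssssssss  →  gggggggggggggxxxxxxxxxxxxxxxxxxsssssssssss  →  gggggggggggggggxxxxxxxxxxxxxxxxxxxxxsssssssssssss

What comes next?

The n-th term is 2n+3 g's then 3n+3 x's then 2n+1 s's, where the shown terms are n = 3, 4, 5, 6.
For the next term, n = 7, so the run lengths are 17, 24, 15.

gggggggggggggggggxxxxxxxxxxxxxxxxxxxxxxxxsssssssssssssss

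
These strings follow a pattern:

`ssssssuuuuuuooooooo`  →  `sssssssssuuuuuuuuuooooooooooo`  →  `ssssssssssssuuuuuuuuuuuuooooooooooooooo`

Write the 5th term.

Term n consists of 3n s's, followed by 3n u's, followed by 4n-1 o's, where the shown terms are n = 2, 3, 4.
Setting n = 6 gives 18, 18, 23 characters in each block.

ssssssssssssssssssuuuuuuuuuuuuuuuuuuooooooooooooooooooooooo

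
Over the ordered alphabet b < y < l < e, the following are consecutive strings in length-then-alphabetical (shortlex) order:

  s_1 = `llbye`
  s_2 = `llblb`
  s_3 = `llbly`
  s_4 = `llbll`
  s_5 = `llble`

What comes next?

llbeb

Find the rightmost character of llble below e, bump it to the next letter, and reset everything to its right to b.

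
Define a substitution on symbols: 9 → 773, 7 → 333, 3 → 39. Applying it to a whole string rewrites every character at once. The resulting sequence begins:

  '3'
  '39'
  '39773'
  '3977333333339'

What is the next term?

Rewriting the 13 symbols of 3977333333339 one by one yields 39 773 333 333 39 39 39 39 39 39 39 39 773; concatenated:

397733333333939393939393939773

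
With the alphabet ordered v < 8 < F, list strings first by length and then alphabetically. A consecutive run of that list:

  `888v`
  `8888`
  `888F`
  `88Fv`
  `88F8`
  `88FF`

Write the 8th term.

Advancing 2 positions from 88FF through 88FF → 8Fvv reaches term 8.

8Fv8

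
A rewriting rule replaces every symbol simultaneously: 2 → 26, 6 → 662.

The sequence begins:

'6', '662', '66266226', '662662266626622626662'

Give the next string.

6626622666266226266626626622666266226266622666266266226

φ(662662266626622626662) expands symbol-by-symbol to 662 662 26 662 662 26 26 662 662 662 26 662 662 26 26 662 26 662 662 662 26; joining the 21 pieces gives the next term.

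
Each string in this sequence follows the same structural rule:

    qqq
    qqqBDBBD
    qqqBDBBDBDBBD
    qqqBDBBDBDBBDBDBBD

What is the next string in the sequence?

qqqBDBBDBDBBDBDBBDBDBBD

Each term is the previous one with BDBBD appended.
So the next term is qqqBDBBDBDBBDBDBBD·BDBBD.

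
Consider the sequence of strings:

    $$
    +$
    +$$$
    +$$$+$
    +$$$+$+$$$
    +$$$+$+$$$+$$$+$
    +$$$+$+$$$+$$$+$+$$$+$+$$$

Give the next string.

This is a Fibonacci-style word recurrence s(k) = s(k−1)·s(k−2): e.g. +$·$$ = +$$$.
The next term joins +$$$+$+$$$+$$$+$+$$$+$+$$$ and +$$$+$+$$$+$$$+$.

+$$$+$+$$$+$$$+$+$$$+$+$$$+$$$+$+$$$+$$$+$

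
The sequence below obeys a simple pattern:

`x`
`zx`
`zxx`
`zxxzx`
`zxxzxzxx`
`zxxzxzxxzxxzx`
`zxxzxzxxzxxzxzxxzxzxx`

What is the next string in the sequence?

Each term (from the third on) is the previous term followed by the one before it: term 3 = zx·x = zxx.
So term 8 is zxxzxzxxzxxzxzxxzxzxx·zxxzxzxxzxxzx.

zxxzxzxxzxxzxzxxzxzxxzxxzxzxxzxxzx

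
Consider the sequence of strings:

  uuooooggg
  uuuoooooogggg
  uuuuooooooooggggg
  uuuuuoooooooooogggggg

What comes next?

Each string has the form u^{n} o^{2n} g^{n+1}, where the shown terms are n = 2, 3, 4, 5.
Setting n = 6 gives 6, 12, 7 characters in each block.

uuuuuuooooooooooooggggggg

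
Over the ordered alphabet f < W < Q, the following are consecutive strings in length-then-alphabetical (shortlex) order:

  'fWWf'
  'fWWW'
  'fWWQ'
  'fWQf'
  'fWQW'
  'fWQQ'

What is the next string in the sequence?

Treat fWQQ as a base-3 numeral over the given alphabet and add one, carrying through any trailing Q's.

fQff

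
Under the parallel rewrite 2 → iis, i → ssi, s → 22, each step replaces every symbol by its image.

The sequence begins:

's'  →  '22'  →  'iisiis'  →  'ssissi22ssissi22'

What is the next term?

2222ssi2222ssiiisiis2222ssi2222ssiiisiis

Replace each of the 16 characters of ssissi22ssissi22 in place — 22 22 ssi 22 22 ssi iis iis 22 22 ssi 22 22 ssi iis iis — and concatenate.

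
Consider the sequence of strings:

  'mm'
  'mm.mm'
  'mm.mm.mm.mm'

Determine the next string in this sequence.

s(k+1) = s(k)·.·s(k) — each term doubles the last with '.' between the halves.
So the next term is two copies of mm.mm.mm.mm with '.' between the halves.

mm.mm.mm.mm.mm.mm.mm.mm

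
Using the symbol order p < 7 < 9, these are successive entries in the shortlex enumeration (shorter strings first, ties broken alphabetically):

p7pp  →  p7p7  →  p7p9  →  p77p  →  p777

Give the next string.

The successor of p777 increments the rightmost position that isn't already 9 and resets every position after it to p.

p779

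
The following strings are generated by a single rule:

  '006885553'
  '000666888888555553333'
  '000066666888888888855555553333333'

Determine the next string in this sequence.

000006666666888888888888885555555553333333333

Reading off run lengths: 0 runs 2, 3, 4; 6 runs 1, 3, 5; 8 runs 2, 6, 10; 5 runs 3, 5, 7; 3 runs 1, 4, 7 — each is linear in n (n = 1, 2, …).
For the next term, n = 4, so the run lengths are 5, 7, 14, 9, 10.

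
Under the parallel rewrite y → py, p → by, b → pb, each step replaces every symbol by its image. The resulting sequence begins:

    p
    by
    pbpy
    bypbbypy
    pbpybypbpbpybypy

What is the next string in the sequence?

bypbbypypbpybypbbypbbypypbpybypy

Replace each of the 16 characters of pbpybypbpbpybypy in place — by pb by py pb py by pb by pb by py pb py by py — and concatenate.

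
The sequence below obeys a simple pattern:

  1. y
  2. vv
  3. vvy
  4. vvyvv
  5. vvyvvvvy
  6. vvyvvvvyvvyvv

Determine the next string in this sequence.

vvyvvvvyvvyvvvvyvvvvy

This is a Fibonacci-style word recurrence s(k) = s(k−1)·s(k−2): e.g. vv·y = vvy.
So term 7 is vvyvvvvyvvyvv·vvyvvvvy.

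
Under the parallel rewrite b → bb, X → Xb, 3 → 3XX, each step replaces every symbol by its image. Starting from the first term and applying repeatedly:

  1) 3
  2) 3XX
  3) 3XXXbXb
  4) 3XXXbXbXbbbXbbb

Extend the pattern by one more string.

Applying the rule to each of the 15 symbols of 3XXXbXbXbbbXbbb gives the pieces 3XX Xb Xb Xb bb Xb bb Xb bb bb bb Xb bb bb bb, which concatenate to the answer.

3XXXbXbXbbbXbbbXbbbbbbbXbbbbbbb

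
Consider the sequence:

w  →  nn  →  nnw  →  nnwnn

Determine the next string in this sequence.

From term 3 onward, concatenate the last term with the second-to-last: nn·w = nnw, nnw·nn = nnwnn, …
So term 5 is nnwnn·nnw.

nnwnnnnw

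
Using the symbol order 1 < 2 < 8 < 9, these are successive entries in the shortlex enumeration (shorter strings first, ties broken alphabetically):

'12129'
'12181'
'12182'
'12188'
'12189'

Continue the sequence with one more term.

Find the rightmost character of 12189 below 9, bump it to the next letter, and reset everything to its right to 1.

12191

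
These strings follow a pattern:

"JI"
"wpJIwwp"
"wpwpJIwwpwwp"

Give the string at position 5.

wpwpwpwpJIwwpwwpwwpwwp

s(k+1) = wp·s(k)·wwp, so each term gains wp as a prefix and wwp as a suffix.
From wpwpJIwwpwwp, 2 further steps: wpwpJIwwpwwp → wpwpwpJIwwpwwpwwp → (answer).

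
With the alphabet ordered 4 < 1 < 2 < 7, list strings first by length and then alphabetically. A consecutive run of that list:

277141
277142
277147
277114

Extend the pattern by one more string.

Treat 277114 as a base-4 numeral over the given alphabet and add one, carrying through any trailing 7's.

277111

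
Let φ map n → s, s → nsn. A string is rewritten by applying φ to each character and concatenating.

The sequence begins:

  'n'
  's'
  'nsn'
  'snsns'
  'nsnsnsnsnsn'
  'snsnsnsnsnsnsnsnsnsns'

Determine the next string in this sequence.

Replace each of the 21 characters of snsnsnsnsnsnsnsnsnsns in place — nsn s nsn s nsn s nsn s nsn s nsn s nsn s nsn s nsn s nsn s nsn — and concatenate.

nsnsnsnsnsnsnsnsnsnsnsnsnsnsnsnsnsnsnsnsnsn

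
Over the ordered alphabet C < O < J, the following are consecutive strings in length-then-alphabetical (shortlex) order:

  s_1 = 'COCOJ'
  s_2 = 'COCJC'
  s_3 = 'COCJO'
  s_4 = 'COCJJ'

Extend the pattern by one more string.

Find the rightmost character of COCJJ below J, bump it to the next letter, and reset everything to its right to C.

COOCC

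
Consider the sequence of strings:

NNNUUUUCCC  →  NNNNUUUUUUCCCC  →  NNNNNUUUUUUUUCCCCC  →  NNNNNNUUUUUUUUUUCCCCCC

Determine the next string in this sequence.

Term n consists of n+1 N's, followed by 2n U's, followed by n+1 C's, where the shown terms are n = 2, 3, 4, 5.
Setting n = 6 gives 7, 12, 7 characters in each block.

NNNNNNNUUUUUUUUUUUUCCCCCCC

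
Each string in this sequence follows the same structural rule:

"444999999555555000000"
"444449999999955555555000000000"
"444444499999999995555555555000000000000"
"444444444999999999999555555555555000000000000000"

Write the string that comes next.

444444444449999999999999955555555555555000000000000000000

Each string has the form 4^{2n-1} 9^{2n+2} 5^{2n+2} 0^{3n}, where the shown terms are n = 2, 3, 4, 5.
For the next term, n = 6, so the run lengths are 11, 14, 14, 18.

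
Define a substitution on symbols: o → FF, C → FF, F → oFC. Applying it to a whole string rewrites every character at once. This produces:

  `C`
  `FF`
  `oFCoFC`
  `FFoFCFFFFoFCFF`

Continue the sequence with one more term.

φ(FFoFCFFFFoFCFF) expands symbol-by-symbol to oFC oFC FF oFC FF oFC oFC oFC oFC FF oFC FF oFC oFC; joining the 14 pieces gives the next term.

oFCoFCFFoFCFFoFCoFCoFCoFCFFoFCFFoFCoFC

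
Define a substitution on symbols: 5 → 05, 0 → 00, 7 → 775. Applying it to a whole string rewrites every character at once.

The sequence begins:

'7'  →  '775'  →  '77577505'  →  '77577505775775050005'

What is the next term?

775775057757750500057757750577577505000500000005

Applying the rule to each of the 20 symbols of 77577505775775050005 gives the pieces 775 775 05 775 775 05 00 05 775 775 05 775 775 05 00 05 00 00 00 05, which concatenate to the answer.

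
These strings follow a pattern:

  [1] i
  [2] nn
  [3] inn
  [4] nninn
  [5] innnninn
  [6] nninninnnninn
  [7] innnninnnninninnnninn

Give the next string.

Each term (from the third on) is the two preceding terms concatenated in order: term 3 = i·nn = inn.
Continuing: nninninnnninn · innnninnnninninnnninn gives term 8.

nninninnnninninnnninnnninninnnninn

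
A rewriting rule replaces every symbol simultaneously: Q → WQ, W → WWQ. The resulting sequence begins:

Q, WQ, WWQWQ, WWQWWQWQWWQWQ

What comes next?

Applying the rule to each of the 13 symbols of WWQWWQWQWWQWQ gives the pieces WWQ WWQ WQ WWQ WWQ WQ WWQ WQ WWQ WWQ WQ WWQ WQ, which concatenate to the answer.

WWQWWQWQWWQWWQWQWWQWQWWQWWQWQWWQWQ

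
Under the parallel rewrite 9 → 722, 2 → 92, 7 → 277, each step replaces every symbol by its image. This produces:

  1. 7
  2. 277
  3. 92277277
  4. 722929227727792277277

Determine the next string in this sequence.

277929272292722929227727792277277722929227727792277277

φ(722929227727792277277) expands symbol-by-symbol to 277 92 92 722 92 722 92 92 277 277 92 277 277 722 92 92 277 277 92 277 277; joining the 21 pieces gives the next term.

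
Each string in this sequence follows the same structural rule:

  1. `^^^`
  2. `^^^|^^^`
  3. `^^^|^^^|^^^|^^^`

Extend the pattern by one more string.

^^^|^^^|^^^|^^^|^^^|^^^|^^^|^^^

s(k+1) = s(k)·|·s(k) — each term doubles the last with '|' between the halves.
One more doubling of ^^^|^^^|^^^|^^^ gives the answer.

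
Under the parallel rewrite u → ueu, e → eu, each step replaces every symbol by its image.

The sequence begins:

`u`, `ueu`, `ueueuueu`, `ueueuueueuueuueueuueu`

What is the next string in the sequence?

Rewriting the 21 symbols of ueueuueueuueuueueuueu one by one yields ueu eu ueu eu ueu ueu eu ueu eu ueu ueu eu ueu ueu eu ueu eu ueu ueu eu ueu; concatenated:

ueueuueueuueuueueuueueuueuueueuueuueueuueueuueuueueuueu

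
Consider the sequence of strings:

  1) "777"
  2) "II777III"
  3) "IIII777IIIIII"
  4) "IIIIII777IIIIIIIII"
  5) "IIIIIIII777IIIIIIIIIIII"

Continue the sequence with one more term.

IIIIIIIIII777IIIIIIIIIIIIIII

Each term wraps the previous one in II on the left and III on the right.
One more step from IIIIIIII777IIIIIIIIIIII gives the answer.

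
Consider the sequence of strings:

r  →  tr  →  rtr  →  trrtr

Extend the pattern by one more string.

From term 3 onward, concatenate the second-to-last term with the last: r·tr = rtr, tr·rtr = trrtr, …
The next term joins rtr and trrtr.

rtrtrrtr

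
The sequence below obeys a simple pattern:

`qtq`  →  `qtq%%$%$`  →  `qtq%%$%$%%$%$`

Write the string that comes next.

Every step adds %%$%$ to the end: s(k+1) = s(k)·%%$%$.
So the next term is qtq%%$%$%%$%$·%%$%$.

qtq%%$%$%%$%$%%$%$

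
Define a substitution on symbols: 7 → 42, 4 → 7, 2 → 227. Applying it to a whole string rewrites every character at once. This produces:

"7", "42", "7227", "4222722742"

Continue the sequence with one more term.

722722722742227227427227

Rewriting each symbol of 4222722742: 4→7, 2→227, 2→227, 2→227, 7→42, 2→227, 2→227, 7→42, 4→7, 2→227, which concatenates to 7 227 227 227 42 227 227 42 7 227.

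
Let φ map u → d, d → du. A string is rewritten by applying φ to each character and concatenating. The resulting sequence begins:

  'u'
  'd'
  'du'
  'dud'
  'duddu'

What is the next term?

duddudud

Expanding duddu: d→du, u→d, d→du, d→du, u→d. Concatenated: du d du du d.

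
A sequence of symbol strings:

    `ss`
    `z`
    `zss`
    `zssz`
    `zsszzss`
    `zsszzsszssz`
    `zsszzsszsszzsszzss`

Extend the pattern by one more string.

zsszzsszsszzsszzsszsszzsszssz

This is a Fibonacci-style word recurrence s(k) = s(k−1)·s(k−2): e.g. z·ss = zss.
The next term joins zsszzsszsszzsszzss and zsszzsszssz.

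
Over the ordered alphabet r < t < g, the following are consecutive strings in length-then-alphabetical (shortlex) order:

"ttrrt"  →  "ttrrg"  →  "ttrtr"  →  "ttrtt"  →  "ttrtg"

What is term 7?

ttrgt

Continuing the enumeration 2 steps past ttrtg: ttrtg → ttrgr → (answer).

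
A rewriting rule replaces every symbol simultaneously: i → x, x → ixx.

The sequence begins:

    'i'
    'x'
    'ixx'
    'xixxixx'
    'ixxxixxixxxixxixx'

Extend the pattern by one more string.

Applying the rule to each of the 17 symbols of ixxxixxixxxixxixx gives the pieces x ixx ixx ixx x ixx ixx x ixx ixx ixx x ixx ixx x ixx ixx, which concatenate to the answer.

xixxixxixxxixxixxxixxixxixxxixxixxxixxixx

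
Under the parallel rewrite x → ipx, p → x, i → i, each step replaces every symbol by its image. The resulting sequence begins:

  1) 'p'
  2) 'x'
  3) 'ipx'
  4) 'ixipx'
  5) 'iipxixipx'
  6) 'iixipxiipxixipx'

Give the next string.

iiipxixipxiixipxiipxixipx

Replace each of the 15 characters of iixipxiipxixipx in place — i i ipx i x ipx i i x ipx i ipx i x ipx — and concatenate.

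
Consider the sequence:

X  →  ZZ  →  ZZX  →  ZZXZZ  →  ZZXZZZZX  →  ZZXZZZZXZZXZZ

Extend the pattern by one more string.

ZZXZZZZXZZXZZZZXZZZZX

From term 3 onward, concatenate the last term with the second-to-last: ZZ·X = ZZX, ZZX·ZZ = ZZXZZ, …
Continuing: ZZXZZZZXZZXZZ · ZZXZZZZX gives term 7.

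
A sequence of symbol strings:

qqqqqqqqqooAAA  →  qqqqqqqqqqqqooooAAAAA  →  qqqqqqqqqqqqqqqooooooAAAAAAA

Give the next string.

Term n consists of 3n+3 q's, followed by 2n-2 o's, followed by 2n-1 A's, where the shown terms are n = 2, 3, 4.
Setting n = 5 gives 18, 8, 9 characters in each block.

qqqqqqqqqqqqqqqqqqooooooooAAAAAAAAA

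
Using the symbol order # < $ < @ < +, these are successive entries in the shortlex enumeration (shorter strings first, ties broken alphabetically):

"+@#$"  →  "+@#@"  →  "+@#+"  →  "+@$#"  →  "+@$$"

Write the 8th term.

Advancing 3 positions from +@$$ through +@$$ → +@$@ → +@$+ reaches term 8.

+@@#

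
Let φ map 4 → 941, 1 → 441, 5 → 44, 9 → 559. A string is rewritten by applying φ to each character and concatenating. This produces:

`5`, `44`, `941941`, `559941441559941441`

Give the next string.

φ(559941441559941441) expands symbol-by-symbol to 44 44 559 559 941 441 941 941 441 44 44 559 559 941 441 941 941 441; joining the 18 pieces gives the next term.

44445595599414419419414414444559559941441941941441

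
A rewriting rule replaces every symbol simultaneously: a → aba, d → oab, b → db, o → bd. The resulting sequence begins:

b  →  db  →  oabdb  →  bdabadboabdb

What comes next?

dboababadbabaoabdbbdabadboabdb

Rewriting each symbol of bdabadboabdb: b→db, d→oab, a→aba, b→db, a→aba, d→oab, b→db, o→bd, a→aba, b→db, d→oab, b→db, which concatenates to db oab aba db aba oab db bd aba db oab db.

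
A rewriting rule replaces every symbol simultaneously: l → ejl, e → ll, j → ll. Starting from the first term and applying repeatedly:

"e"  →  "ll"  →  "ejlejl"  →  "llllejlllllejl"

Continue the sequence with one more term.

ejlejlejlejlllllejlejlejlejlejlllllejl

Replace each of the 14 characters of llllejlllllejl in place — ejl ejl ejl ejl ll ll ejl ejl ejl ejl ejl ll ll ejl — and concatenate.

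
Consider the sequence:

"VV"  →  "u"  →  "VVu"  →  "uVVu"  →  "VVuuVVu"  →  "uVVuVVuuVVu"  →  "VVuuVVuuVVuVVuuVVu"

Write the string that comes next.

uVVuVVuuVVuVVuuVVuuVVuVVuuVVu

This is a Fibonacci-style word recurrence s(k) = s(k−2)·s(k−1): e.g. VV·u = VVu.
So term 8 is uVVuVVuuVVu·VVuuVVuuVVuVVuuVVu.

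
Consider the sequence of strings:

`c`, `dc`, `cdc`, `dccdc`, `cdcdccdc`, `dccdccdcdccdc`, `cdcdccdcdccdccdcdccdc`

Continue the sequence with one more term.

dccdccdcdccdccdcdccdcdccdccdcdccdc

Each term (from the third on) is the two preceding terms concatenated in order: term 3 = c·dc = cdc.
Continuing: dccdccdcdccdc · cdcdccdcdccdccdcdccdc gives term 8.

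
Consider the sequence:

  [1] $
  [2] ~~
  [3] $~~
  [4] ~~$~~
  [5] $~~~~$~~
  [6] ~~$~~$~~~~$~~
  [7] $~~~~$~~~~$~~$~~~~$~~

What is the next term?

~~$~~$~~~~$~~$~~~~$~~~~$~~$~~~~$~~

Each term (from the third on) is the two preceding terms concatenated in order: term 3 = $·~~ = $~~.
The next term joins ~~$~~$~~~~$~~ and $~~~~$~~~~$~~$~~~~$~~.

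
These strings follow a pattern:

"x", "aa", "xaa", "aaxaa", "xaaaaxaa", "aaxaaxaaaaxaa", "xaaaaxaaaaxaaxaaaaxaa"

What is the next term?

This is a Fibonacci-style word recurrence s(k) = s(k−2)·s(k−1): e.g. x·aa = xaa.
The next term joins aaxaaxaaaaxaa and xaaaaxaaaaxaaxaaaaxaa.

aaxaaxaaaaxaaxaaaaxaaaaxaaxaaaaxaa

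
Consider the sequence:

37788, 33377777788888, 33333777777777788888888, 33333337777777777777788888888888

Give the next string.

33333333377777777777777777788888888888888

Reading off run lengths: 3 runs 1, 3, 5, 7; 7 runs 2, 6, 10, 14; 8 runs 2, 5, 8, 11 — each is linear in n (n = 1, 2, …).
For the next term, n = 5, so the run lengths are 9, 18, 14.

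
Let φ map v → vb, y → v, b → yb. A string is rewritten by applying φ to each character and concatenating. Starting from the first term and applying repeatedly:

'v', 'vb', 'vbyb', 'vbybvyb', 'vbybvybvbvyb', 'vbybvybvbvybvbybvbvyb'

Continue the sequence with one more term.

Replace each of the 21 characters of vbybvybvbvybvbybvbvyb in place — vb yb v yb vb v yb vb yb vb v yb vb yb v yb vb yb vb v yb — and concatenate.

vbybvybvbvybvbybvbvybvbybvybvbybvbvyb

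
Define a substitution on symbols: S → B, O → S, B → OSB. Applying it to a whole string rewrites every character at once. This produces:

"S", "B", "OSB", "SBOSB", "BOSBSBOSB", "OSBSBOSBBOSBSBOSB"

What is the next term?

Rewriting the 17 symbols of OSBSBOSBBOSBSBOSB one by one yields S B OSB B OSB S B OSB OSB S B OSB B OSB S B OSB; concatenated:

SBOSBBOSBSBOSBOSBSBOSBBOSBSBOSB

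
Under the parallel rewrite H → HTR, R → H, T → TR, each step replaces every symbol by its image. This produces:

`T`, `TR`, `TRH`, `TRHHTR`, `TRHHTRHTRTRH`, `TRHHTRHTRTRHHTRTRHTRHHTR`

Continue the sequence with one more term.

Applying the rule to each of the 24 symbols of TRHHTRHTRTRHHTRTRHTRHHTR gives the pieces TR H HTR HTR TR H HTR TR H TR H HTR HTR TR H TR H HTR TR H HTR HTR TR H, which concatenate to the answer.

TRHHTRHTRTRHHTRTRHTRHHTRHTRTRHTRHHTRTRHHTRHTRTRH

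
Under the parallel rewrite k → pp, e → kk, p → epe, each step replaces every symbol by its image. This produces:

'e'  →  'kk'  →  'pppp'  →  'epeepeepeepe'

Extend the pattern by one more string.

kkepekkkkepekkkkepekkkkepekk

Expanding epeepeepeepe: e→kk, p→epe, e→kk, e→kk, p→epe, e→kk, e→kk, p→epe, e→kk, e→kk, p→epe, e→kk. Concatenated: kk epe kk kk epe kk kk epe kk kk epe kk.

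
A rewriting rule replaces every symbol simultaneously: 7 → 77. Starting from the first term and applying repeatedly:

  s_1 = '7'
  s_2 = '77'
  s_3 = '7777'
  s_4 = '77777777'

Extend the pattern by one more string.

7777777777777777

Rewriting each symbol of 77777777: 7→77, 7→77, 7→77, 7→77, 7→77, 7→77, 7→77, 7→77, which concatenates to 77 77 77 77 77 77 77 77.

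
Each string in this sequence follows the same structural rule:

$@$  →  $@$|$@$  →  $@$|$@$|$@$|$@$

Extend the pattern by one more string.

$@$|$@$|$@$|$@$|$@$|$@$|$@$|$@$

Every step duplicates the string with '|' between the halves.
So the next term is two copies of $@$|$@$|$@$|$@$ with '|' between the halves.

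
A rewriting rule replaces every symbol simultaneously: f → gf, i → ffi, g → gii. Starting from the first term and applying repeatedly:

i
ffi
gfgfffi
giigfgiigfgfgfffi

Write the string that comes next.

giiffiffigiigfgiiffiffigiigfgiigfgiigfgfgfffi

Applying the rule to each of the 17 symbols of giigfgiigfgfgfffi gives the pieces gii ffi ffi gii gf gii ffi ffi gii gf gii gf gii gf gf gf ffi, which concatenate to the answer.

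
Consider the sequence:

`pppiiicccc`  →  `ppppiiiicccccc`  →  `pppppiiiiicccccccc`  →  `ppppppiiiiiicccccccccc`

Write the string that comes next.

pppppppiiiiiiicccccccccccc

The n-th term is n+1 p's then n+1 i's then 2n c's, where the shown terms are n = 2, 3, 4, 5.
At n = 6 the blocks have lengths 7, 7, 12.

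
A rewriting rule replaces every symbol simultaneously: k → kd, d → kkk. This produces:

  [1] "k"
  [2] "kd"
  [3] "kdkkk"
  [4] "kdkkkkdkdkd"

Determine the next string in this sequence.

Apply φ to kdkkkkdkdkd symbol by symbol: k→kd, d→kkk, k→kd, k→kd, k→kd, k→kd, d→kkk, k→kd, d→kkk, k→kd, d→kkk; joined: kd kkk kd kd kd kd kkk kd kkk kd kkk.

kdkkkkdkdkdkdkkkkdkkkkdkkk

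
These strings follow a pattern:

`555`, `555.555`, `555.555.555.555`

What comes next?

555.555.555.555.555.555.555.555

s(k+1) = s(k)·.·s(k) — each term doubles the last with '.' between the halves.
One more doubling of 555.555.555.555 gives the answer.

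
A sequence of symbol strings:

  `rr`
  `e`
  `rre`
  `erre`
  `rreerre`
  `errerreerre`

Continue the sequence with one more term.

rreerreerrerreerre

Each term (from the third on) is the two preceding terms concatenated in order: term 3 = rr·e = rre.
Continuing: rreerre · errerreerre gives term 7.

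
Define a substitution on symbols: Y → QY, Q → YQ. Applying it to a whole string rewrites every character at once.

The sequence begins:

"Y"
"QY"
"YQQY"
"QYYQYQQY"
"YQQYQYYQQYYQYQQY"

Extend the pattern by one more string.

φ(YQQYQYYQQYYQYQQY) expands symbol-by-symbol to QY YQ YQ QY YQ QY QY YQ YQ QY QY YQ QY YQ YQ QY; joining the 16 pieces gives the next term.

QYYQYQQYYQQYQYYQYQQYQYYQQYYQYQQY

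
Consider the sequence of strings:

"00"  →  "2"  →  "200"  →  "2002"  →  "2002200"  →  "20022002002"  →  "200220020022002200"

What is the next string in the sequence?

Each term (from the third on) is the previous term followed by the one before it: term 3 = 2·00 = 200.
So term 8 is 200220020022002200·20022002002.

20022002002200220020022002002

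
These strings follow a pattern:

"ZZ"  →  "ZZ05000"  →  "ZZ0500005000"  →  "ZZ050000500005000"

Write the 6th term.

Each term is the previous one with 05000 appended.
From ZZ050000500005000, 2 further steps: ZZ050000500005000 → ZZ05000050000500005000 → (answer).

ZZ0500005000050000500005000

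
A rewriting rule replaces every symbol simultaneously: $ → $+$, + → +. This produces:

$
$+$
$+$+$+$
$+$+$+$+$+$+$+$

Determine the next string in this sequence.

Applying the rule to each of the 15 symbols of $+$+$+$+$+$+$+$ gives the pieces $+$ + $+$ + $+$ + $+$ + $+$ + $+$ + $+$ + $+$, which concatenate to the answer.

$+$+$+$+$+$+$+$+$+$+$+$+$+$+$+$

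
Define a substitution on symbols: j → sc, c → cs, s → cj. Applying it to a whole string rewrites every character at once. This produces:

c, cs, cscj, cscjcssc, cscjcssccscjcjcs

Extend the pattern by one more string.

φ(cscjcssccscjcjcs) expands symbol-by-symbol to cs cj cs sc cs cj cj cs cs cj cs sc cs sc cs cj; joining the 16 pieces gives the next term.

cscjcssccscjcjcscscjcssccssccscj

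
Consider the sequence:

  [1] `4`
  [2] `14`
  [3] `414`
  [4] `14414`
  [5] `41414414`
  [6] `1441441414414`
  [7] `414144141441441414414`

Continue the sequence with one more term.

1441441414414414144141441441414414

This is a Fibonacci-style word recurrence s(k) = s(k−2)·s(k−1): e.g. 4·14 = 414.
The next term joins 1441441414414 and 414144141441441414414.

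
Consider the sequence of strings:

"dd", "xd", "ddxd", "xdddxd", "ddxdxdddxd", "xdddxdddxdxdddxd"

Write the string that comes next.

From term 3 onward, concatenate the second-to-last term with the last: dd·xd = ddxd, xd·ddxd = xdddxd, …
Continuing: ddxdxdddxd · xdddxdddxdxdddxd gives term 7.

ddxdxdddxdxdddxdddxdxdddxd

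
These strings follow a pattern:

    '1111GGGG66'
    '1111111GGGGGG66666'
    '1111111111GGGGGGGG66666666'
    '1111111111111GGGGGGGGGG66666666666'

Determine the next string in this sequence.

1111111111111111GGGGGGGGGGGG66666666666666

Each string has the form 1^{3n+1} G^{2n+2} 6^{3n-1} (n = 1, 2, …).
Setting n = 5 gives 16, 12, 14 characters in each block.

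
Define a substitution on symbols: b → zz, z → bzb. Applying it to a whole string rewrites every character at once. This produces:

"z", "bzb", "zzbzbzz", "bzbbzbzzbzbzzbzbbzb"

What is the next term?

Rewriting the 19 symbols of bzbbzbzzbzbzzbzbbzb one by one yields zz bzb zz zz bzb zz bzb bzb zz bzb zz bzb bzb zz bzb zz zz bzb zz; concatenated:

zzbzbzzzzbzbzzbzbbzbzzbzbzzbzbbzbzzbzbzzzzbzbzz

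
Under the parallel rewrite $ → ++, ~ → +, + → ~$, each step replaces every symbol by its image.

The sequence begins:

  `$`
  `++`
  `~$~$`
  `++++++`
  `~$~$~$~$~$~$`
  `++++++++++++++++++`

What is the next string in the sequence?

φ(++++++++++++++++++) expands symbol-by-symbol to ~$ ~$ ~$ ~$ ~$ ~$ ~$ ~$ ~$ ~$ ~$ ~$ ~$ ~$ ~$ ~$ ~$ ~$; joining the 18 pieces gives the next term.

~$~$~$~$~$~$~$~$~$~$~$~$~$~$~$~$~$~$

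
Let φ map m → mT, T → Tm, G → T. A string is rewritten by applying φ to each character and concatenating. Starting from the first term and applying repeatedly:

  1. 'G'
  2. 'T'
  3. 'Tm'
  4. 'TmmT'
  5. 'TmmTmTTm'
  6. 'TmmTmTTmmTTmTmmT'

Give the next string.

Replace each of the 16 characters of TmmTmTTmmTTmTmmT in place — Tm mT mT Tm mT Tm Tm mT mT Tm Tm mT Tm mT mT Tm — and concatenate.

TmmTmTTmmTTmTmmTmTTmTmmTTmmTmTTm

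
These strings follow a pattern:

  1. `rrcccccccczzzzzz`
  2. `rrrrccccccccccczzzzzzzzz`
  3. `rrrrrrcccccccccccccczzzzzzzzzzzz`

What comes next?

The n-th term is 2n-2 r's then 3n+2 c's then 3n z's, where the shown terms are n = 2, 3, 4.
For the next term, n = 5, so the run lengths are 8, 17, 15.

rrrrrrrrccccccccccccccccczzzzzzzzzzzzzzz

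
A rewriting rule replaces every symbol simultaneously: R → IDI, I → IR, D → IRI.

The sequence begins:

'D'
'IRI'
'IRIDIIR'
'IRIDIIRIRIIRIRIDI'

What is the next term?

IRIDIIRIRIIRIRIDIIRIDIIRIRIDIIRIDIIRIRIIR

φ(IRIDIIRIRIIRIRIDI) expands symbol-by-symbol to IR IDI IR IRI IR IR IDI IR IDI IR IR IDI IR IDI IR IRI IR; joining the 17 pieces gives the next term.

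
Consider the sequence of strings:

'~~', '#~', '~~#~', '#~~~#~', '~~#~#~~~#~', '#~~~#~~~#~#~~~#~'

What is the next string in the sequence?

~~#~#~~~#~#~~~#~~~#~#~~~#~

Each term (from the third on) is the two preceding terms concatenated in order: term 3 = ~~·#~ = ~~#~.
The next term joins ~~#~#~~~#~ and #~~~#~~~#~#~~~#~.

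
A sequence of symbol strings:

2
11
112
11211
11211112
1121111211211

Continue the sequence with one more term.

112111121121111211112

From term 3 onward, concatenate the last term with the second-to-last: 11·2 = 112, 112·11 = 11211, …
Continuing: 1121111211211 · 11211112 gives term 7.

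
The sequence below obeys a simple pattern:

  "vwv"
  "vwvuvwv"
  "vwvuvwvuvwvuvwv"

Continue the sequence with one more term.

Each string is two copies of the previous one joined by 'u'.
One more doubling of vwvuvwvuvwvuvwv gives the answer.

vwvuvwvuvwvuvwvuvwvuvwvuvwvuvwv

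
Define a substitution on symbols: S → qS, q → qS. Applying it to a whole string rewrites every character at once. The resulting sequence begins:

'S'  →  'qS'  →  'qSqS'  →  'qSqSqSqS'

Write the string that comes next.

Expanding qSqSqSqS: q→qS, S→qS, q→qS, S→qS, q→qS, S→qS, q→qS, S→qS. Concatenated: qS qS qS qS qS qS qS qS.

qSqSqSqSqSqSqSqS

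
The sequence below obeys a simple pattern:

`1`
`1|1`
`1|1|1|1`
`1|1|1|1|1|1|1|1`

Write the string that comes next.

1|1|1|1|1|1|1|1|1|1|1|1|1|1|1|1

s(k+1) = s(k)·|·s(k) — each term doubles the last with '|' between the halves.
So the next term is two copies of 1|1|1|1|1|1|1|1 with '|' between the halves.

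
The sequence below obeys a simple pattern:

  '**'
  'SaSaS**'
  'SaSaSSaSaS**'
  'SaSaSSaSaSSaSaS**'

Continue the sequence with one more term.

The strings grow by a fixed prefix SaSaS each time.
Applying this once more to SaSaSSaSaSSaSaS**:

SaSaSSaSaSSaSaSSaSaS**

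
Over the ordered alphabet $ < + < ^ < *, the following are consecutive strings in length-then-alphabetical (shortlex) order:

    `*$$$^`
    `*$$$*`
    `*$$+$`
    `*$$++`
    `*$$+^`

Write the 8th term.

Stepping forward 3 times from *$$+^: *$$+^ → *$$+* → *$$^$, then the target.

*$$^+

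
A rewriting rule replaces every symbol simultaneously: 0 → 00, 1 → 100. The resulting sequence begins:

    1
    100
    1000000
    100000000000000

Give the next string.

1000000000000000000000000000000

Replace each of the 15 characters of 100000000000000 in place — 100 00 00 00 00 00 00 00 00 00 00 00 00 00 00 — and concatenate.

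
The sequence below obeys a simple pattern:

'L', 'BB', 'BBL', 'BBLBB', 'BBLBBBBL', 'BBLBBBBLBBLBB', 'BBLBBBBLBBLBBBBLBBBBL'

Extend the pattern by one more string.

This is a Fibonacci-style word recurrence s(k) = s(k−1)·s(k−2): e.g. BB·L = BBL.
Continuing: BBLBBBBLBBLBBBBLBBBBL · BBLBBBBLBBLBB gives term 8.

BBLBBBBLBBLBBBBLBBBBLBBLBBBBLBBLBB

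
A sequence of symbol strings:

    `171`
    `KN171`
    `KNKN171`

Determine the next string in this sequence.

KNKNKN171

Every step adds KN at the front: s(k+1) = KN·s(k).
One more step from KNKN171 gives the answer.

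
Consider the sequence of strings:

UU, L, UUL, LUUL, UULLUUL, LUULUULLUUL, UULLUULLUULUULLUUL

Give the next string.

Each term (from the third on) is the two preceding terms concatenated in order: term 3 = UU·L = UUL.
So term 8 is LUULUULLUUL·UULLUULLUULUULLUUL.

LUULUULLUULUULLUULLUULUULLUUL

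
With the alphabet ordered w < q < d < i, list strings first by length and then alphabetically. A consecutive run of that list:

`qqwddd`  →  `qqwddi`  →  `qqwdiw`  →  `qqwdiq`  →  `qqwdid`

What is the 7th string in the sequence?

Advancing 2 positions from qqwdid through qqwdid → qqwdii reaches term 7.

qqwiww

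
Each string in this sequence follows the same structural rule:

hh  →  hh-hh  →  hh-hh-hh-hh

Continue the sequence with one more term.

Each string is two copies of the previous one joined by '-'.
So the next term is two copies of hh-hh-hh-hh with '-' between the halves.

hh-hh-hh-hh-hh-hh-hh-hh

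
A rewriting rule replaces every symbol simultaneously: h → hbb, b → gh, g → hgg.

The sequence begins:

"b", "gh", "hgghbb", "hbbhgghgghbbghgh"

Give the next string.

hbbghghhbbhgghgghbbhgghgghbbghghhgghbbhgghbb

Applying the rule to each of the 16 symbols of hbbhgghgghbbghgh gives the pieces hbb gh gh hbb hgg hgg hbb hgg hgg hbb gh gh hgg hbb hgg hbb, which concatenate to the answer.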